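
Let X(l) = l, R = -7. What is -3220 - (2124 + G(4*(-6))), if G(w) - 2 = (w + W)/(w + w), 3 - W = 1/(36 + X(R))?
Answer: -3721121/696 ≈ -5346.4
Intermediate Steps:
W = 86/29 (W = 3 - 1/(36 - 7) = 3 - 1/29 = 86/29 ≈ 2.9655)
G(w) = 2 + (86/29 + w)/(2*w) (G(w) = 2 + (w + 86/29)/(w + w) = 2 + (86/29 + w)/((2*w)) = 2 + (86/29 + w)*(1/(2*w)) = 2 + (86/29 + w)/(2*w))
-3220 - (2124 + G(4*(-6))) = -3220 - (2124 + (86 + 145*(4*(-6)))/(58*((4*(-6))))) = -3220 - (2124 + (1/58)*(86 + 145*(-24))/(-24)) = -3220 - (2124 + (1/58)*(-1/24)*(86 - 3480)) = -3220 - (2124 + (1/58)*(-1/24)*(-3394)) = -3220 - (2124 + 1697/696) = -3220 - 1*1480001/696 = -3220 - 1480001/696 = -3721121/696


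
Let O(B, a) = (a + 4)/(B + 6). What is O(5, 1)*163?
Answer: 815/11 ≈ 74.091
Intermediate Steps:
O(B, a) = (4 + a)/(6 + B)
O(5, 1)*163 = ((4 + 1)/(6 + 5))*163 = (5/11)*163 = 815/11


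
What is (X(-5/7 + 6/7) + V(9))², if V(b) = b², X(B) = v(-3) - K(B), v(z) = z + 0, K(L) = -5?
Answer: 6889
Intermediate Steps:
v(z) = z
X(B) = 2 (X(B) = -3 - 1*(-5) = -3 + 5 = 2)
(X(-5/7 + 6/7) + V(9))² = (2 + 9²)² = (2 + 81)² = 83² = 6889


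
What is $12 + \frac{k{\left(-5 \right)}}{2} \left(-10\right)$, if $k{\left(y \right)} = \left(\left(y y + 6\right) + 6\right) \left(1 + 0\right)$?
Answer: $-173$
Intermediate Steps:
$k{\left(y \right)} = 12 + y^{2}$ ($k{\left(y \right)} = \left(\left(y^{2} + 6\right) + 6\right) 1 = \left(\left(6 + y^{2}\right) + 6\right) 1 = \left(12 + y^{2}\right) 1 = 12 + y^{2}$)
$12 + \frac{k{\left(-5 \right)}}{2} \left(-10\right) = 12 + \frac{12 + \left(-5\right)^{2}}{2} \left(-10\right) = 12 + \left(12 + 25\right) \frac{1}{2} \left(-10\right) = 12 + 37 \cdot \frac{1}{2} \left(-10\right) = 12 + \frac{37}{2} \left(-10\right) = 12 - 185 = -173$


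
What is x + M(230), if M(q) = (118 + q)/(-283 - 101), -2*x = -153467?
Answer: 2455443/32 ≈ 76733.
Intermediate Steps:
x = 153467/2 (x = -½*(-153467) = 153467/2 ≈ 76734.)
M(q) = -59/192 - q/384 (M(q) = (118 + q)/(-384) = (118 + q)*(-1/384) = -59/192 - q/384)
x + M(230) = 153467/2 + (-59/192 - 1/384*230) = 153467/2 + (-59/192 - 115/192) = 153467/2 - 29/32 = 2455443/32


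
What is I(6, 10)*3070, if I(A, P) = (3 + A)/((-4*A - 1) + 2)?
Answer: -27630/23 ≈ -1201.3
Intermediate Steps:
I(A, P) = (3 + A)/(1 - 4*A) (I(A, P) = (3 + A)/((-1 - 4*A) + 2) = (3 + A)/(1 - 4*A))
I(6, 10)*3070 = ((-3 - 1*6)/(-1 + 4*6))*3070 = ((-3 - 6)/(-1 + 24))*3070 = (-9/23)*3070 = ((1/23)*(-9))*3070 = -9/23*3070 = -27630/23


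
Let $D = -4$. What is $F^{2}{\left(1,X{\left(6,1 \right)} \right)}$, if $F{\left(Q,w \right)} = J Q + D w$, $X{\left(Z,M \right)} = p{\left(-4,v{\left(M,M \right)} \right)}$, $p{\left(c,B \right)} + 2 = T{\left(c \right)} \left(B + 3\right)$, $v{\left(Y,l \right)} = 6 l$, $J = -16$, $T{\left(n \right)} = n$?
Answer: $18496$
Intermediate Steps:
$p{\left(c,B \right)} = -2 + c \left(3 + B\right)$ ($p{\left(c,B \right)} = -2 + c \left(B + 3\right) = -2 + c \left(3 + B\right)$)
$X{\left(Z,M \right)} = -14 - 24 M$ ($X{\left(Z,M \right)} = -2 + 3 \left(-4\right) + 6 M \left(-4\right) = -2 - 12 - 24 M = -14 - 24 M$)
$F{\left(Q,w \right)} = - 16 Q - 4 w$
$F^{2}{\left(1,X{\left(6,1 \right)} \right)} = \left(\left(-16\right) 1 - 4 \left(-14 - 24\right)\right)^{2} = \left(-16 - 4 \left(-14 - 24\right)\right)^{2} = \left(-16 - -152\right)^{2} = \left(-16 + 152\right)^{2} = 136^{2} = 18496$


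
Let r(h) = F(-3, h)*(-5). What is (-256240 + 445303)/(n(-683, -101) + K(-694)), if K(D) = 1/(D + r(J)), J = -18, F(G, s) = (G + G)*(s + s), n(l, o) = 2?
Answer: 335397762/3547 ≈ 94558.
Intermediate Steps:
F(G, s) = 4*G*s (F(G, s) = (2*G)*(2*s) = 4*G*s)
r(h) = 60*h (r(h) = (4*(-3)*h)*(-5) = -12*h*(-5) = 60*h)
K(D) = 1/(-1080 + D) (K(D) = 1/(D + 60*(-18)) = 1/(D - 1080) = 1/(-1080 + D))
(-256240 + 445303)/(n(-683, -101) + K(-694)) = (-256240 + 445303)/(2 + 1/(-1080 - 694)) = 189063/(2 + 1/(-1774)) = 189063/(2 - 1/1774) = 189063/(3547/1774) = 189063*(1774/3547) = 335397762/3547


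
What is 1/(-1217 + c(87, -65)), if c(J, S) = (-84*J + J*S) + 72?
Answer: -1/14108 ≈ -7.0882e-5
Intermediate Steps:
c(J, S) = 72 - 84*J + J*S
1/(-1217 + c(87, -65)) = 1/(-1217 + (72 - 84*87 + 87*(-65))) = 1/(-1217 + (72 - 7308 - 5655)) = 1/(-1217 - 12891) = 1/(-14108) = -1/14108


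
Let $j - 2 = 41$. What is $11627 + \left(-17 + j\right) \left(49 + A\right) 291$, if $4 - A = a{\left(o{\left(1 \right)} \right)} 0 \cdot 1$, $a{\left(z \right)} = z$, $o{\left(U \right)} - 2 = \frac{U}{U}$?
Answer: $412625$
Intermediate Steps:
$o{\left(U \right)} = 3$ ($o{\left(U \right)} = 2 + \frac{U}{U} = 2 + 1 = 3$)
$A = 4$ ($A = 4 - 3 \cdot 0 \cdot 1 = 4 - 3 \cdot 0 = 4 - 0 = 4 + 0 = 4$)
$j = 43$ ($j = 2 + 41 = 43$)
$11627 + \left(-17 + j\right) \left(49 + A\right) 291 = 11627 + \left(-17 + 43\right) \left(49 + 4\right) 291 = 11627 + 26 \cdot 53 \cdot 291 = 11627 + 1378 \cdot 291 = 11627 + 400998 = 412625$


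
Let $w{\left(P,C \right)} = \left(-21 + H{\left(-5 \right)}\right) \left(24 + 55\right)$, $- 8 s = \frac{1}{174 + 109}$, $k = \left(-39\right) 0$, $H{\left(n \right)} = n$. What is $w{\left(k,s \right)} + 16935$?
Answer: $14881$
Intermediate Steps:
$k = 0$
$s = - \frac{1}{2264}$ ($s = - \frac{1}{8 \left(174 + 109\right)} = - \frac{1}{8 \cdot 283} = \left(- \frac{1}{8}\right) \frac{1}{283} = - \frac{1}{2264} \approx -0.0004417$)
$w{\left(P,C \right)} = -2054$ ($w{\left(P,C \right)} = \left(-21 - 5\right) \left(24 + 55\right) = \left(-26\right) 79 = -2054$)
$w{\left(k,s \right)} + 16935 = -2054 + 16935 = 14881$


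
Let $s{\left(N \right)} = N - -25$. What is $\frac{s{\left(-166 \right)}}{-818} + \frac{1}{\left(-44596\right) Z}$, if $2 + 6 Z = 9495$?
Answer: $\frac{7461540105}{43287519913} \approx 0.17237$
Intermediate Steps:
$Z = \frac{9493}{6}$ ($Z = - \frac{1}{3} + \frac{1}{6} \cdot 9495 = - \frac{1}{3} + \frac{3165}{2} = \frac{9493}{6} \approx 1582.2$)
$s{\left(N \right)} = 25 + N$ ($s{\left(N \right)} = N + 25 = 25 + N$)
$\frac{s{\left(-166 \right)}}{-818} + \frac{1}{\left(-44596\right) Z} = \frac{25 - 166}{-818} + \frac{1}{\left(-44596\right) \frac{9493}{6}} = \left(-141\right) \left(- \frac{1}{818}\right) - \frac{3}{211674914} = \frac{141}{818} - \frac{3}{211674914} = \frac{7461540105}{43287519913}$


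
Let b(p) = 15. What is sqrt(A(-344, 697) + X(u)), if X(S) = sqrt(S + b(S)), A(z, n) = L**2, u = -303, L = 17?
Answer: sqrt(289 + 12*I*sqrt(2)) ≈ 17.007 + 0.4989*I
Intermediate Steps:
A(z, n) = 289 (A(z, n) = 17**2 = 289)
X(S) = sqrt(15 + S) (X(S) = sqrt(S + 15) = sqrt(15 + S))
sqrt(A(-344, 697) + X(u)) = sqrt(289 + sqrt(15 - 303)) = sqrt(289 + sqrt(-288)) = sqrt(289 + 12*I*sqrt(2))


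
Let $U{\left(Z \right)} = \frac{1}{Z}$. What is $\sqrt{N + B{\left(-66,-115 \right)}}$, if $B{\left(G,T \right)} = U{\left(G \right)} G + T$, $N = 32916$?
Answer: $\sqrt{32802} \approx 181.11$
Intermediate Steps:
$B{\left(G,T \right)} = 1 + T$ ($B{\left(G,T \right)} = \frac{G}{G} + T = 1 + T$)
$\sqrt{N + B{\left(-66,-115 \right)}} = \sqrt{32916 + \left(1 - 115\right)} = \sqrt{32916 - 114} = \sqrt{32802}$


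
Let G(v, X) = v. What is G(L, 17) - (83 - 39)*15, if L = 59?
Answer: -601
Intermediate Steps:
G(L, 17) - (83 - 39)*15 = 59 - (83 - 39)*15 = 59 - 44*15 = 59 - 1*660 = 59 - 660 = -601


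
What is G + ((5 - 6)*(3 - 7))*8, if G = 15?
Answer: 47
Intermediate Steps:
G + ((5 - 6)*(3 - 7))*8 = 15 + ((5 - 6)*(3 - 7))*8 = 15 - 1*(-4)*8 = 15 + 4*8 = 15 + 32 = 47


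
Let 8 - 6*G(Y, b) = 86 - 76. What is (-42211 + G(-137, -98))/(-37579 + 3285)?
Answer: 63317/51441 ≈ 1.2309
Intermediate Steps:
G(Y, b) = -⅓ (G(Y, b) = 4/3 - (86 - 76)/6 = 4/3 - ⅙*10 = 4/3 - 5/3 = -⅓)
(-42211 + G(-137, -98))/(-37579 + 3285) = (-42211 - ⅓)/(-37579 + 3285) = -126634/3/(-34294) = -126634/3*(-1/34294) = 63317/51441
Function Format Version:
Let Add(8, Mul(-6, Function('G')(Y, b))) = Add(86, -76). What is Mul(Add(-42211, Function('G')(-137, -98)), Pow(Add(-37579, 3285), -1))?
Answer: Rational(63317, 51441) ≈ 1.2309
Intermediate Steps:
Function('G')(Y, b) = Rational(-1, 3) (Function('G')(Y, b) = Add(Rational(4, 3), Mul(Rational(-1, 6), Add(86, -76))) = Add(Rational(4, 3), Mul(Rational(-1, 6), 10)) = Add(Rational(4, 3), Rational(-5, 3)) = Rational(-1, 3))
Mul(Add(-42211, Function('G')(-137, -98)), Pow(Add(-37579, 3285), -1)) = Mul(Add(-42211, Rational(-1, 3)), Pow(Add(-37579, 3285), -1)) = Mul(Rational(-126634, 3), Pow(-34294, -1)) = Mul(Rational(-126634, 3), Rational(-1, 34294)) = Rational(63317, 51441)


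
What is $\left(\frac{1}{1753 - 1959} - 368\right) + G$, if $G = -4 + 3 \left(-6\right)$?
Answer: $- \frac{80341}{206} \approx -390.0$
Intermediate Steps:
$G = -22$ ($G = -4 - 18 = -22$)
$\left(\frac{1}{1753 - 1959} - 368\right) + G = \left(\frac{1}{1753 - 1959} - 368\right) - 22 = \left(\frac{1}{-206} - 368\right) - 22 = \left(- \frac{1}{206} - 368\right) - 22 = - \frac{75809}{206} - 22 = - \frac{80341}{206}$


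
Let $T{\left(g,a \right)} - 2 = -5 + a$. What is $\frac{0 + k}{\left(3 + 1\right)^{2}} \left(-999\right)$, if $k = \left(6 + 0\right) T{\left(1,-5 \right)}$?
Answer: $2997$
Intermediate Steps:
$T{\left(g,a \right)} = -3 + a$ ($T{\left(g,a \right)} = 2 + \left(-5 + a\right) = -3 + a$)
$k = -48$ ($k = \left(6 + 0\right) \left(-3 - 5\right) = 6 \left(-8\right) = -48$)
$\frac{0 + k}{\left(3 + 1\right)^{2}} \left(-999\right) = \frac{0 - 48}{\left(3 + 1\right)^{2}} \left(-999\right) = - \frac{48}{4^{2}} \left(-999\right) = - \frac{48}{16} \left(-999\right) = \left(-48\right) \frac{1}{16} \left(-999\right) = \left(-3\right) \left(-999\right) = 2997$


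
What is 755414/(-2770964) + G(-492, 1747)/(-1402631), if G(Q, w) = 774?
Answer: -530855910185/1943320003142 ≈ -0.27317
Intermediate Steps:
755414/(-2770964) + G(-492, 1747)/(-1402631) = 755414/(-2770964) + 774/(-1402631) = 755414*(-1/2770964) + 774*(-1/1402631) = -377707/1385482 - 774/1402631 = -530855910185/1943320003142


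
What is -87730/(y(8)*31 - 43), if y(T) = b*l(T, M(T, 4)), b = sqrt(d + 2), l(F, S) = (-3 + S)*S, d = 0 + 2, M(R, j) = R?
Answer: -87730/2437 ≈ -35.999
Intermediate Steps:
d = 2
l(F, S) = S*(-3 + S)
b = 2 (b = sqrt(2 + 2) = sqrt(4) = 2)
y(T) = 2*T*(-3 + T) (y(T) = 2*(T*(-3 + T)) = 2*T*(-3 + T))
-87730/(y(8)*31 - 43) = -87730/((2*8*(-3 + 8))*31 - 43) = -87730/((2*8*5)*31 - 43) = -87730/(80*31 - 43) = -87730/(2480 - 43) = -87730/2437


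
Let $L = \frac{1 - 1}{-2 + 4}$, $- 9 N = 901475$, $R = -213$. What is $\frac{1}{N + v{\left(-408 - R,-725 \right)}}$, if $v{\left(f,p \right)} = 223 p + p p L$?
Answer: $- \frac{9}{2356550} \approx -3.8191 \cdot 10^{-6}$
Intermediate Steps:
$N = - \frac{901475}{9}$ ($N = \left(- \frac{1}{9}\right) 901475 = - \frac{901475}{9} \approx -1.0016 \cdot 10^{5}$)
$L = 0$ ($L = \frac{0}{2} = 0 \cdot \frac{1}{2} = 0$)
$v{\left(f,p \right)} = 223 p$ ($v{\left(f,p \right)} = 223 p + p p 0 = 223 p + p^{2} \cdot 0 = 223 p + 0 = 223 p$)
$\frac{1}{N + v{\left(-408 - R,-725 \right)}} = \frac{1}{- \frac{901475}{9} + 223 \left(-725\right)} = \frac{1}{- \frac{901475}{9} - 161675} = \frac{1}{- \frac{2356550}{9}} = - \frac{9}{2356550}$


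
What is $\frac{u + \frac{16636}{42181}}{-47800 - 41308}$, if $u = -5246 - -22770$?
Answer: $- \frac{184799120}{939666137} \approx -0.19666$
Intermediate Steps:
$u = 17524$ ($u = -5246 + 22770 = 17524$)
$\frac{u + \frac{16636}{42181}}{-47800 - 41308} = \frac{17524 + \frac{16636}{42181}}{-47800 - 41308} = \frac{17524 + 16636 \cdot \frac{1}{42181}}{-89108} = \left(17524 + \frac{16636}{42181}\right) \left(- \frac{1}{89108}\right) = \frac{739196480}{42181} \left(- \frac{1}{89108}\right) = - \frac{184799120}{939666137}$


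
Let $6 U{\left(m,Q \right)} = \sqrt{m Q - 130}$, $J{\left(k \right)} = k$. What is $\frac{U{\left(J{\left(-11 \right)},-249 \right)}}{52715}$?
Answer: $\frac{\sqrt{2609}}{316290} \approx 0.00016149$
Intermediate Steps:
$U{\left(m,Q \right)} = \frac{\sqrt{-130 + Q m}}{6}$ ($U{\left(m,Q \right)} = \frac{\sqrt{m Q - 130}}{6} = \frac{\sqrt{Q m - 130}}{6} = \frac{\sqrt{-130 + Q m}}{6}$)
$\frac{U{\left(J{\left(-11 \right)},-249 \right)}}{52715} = \frac{\frac{1}{6} \sqrt{-130 - -2739}}{52715} = \frac{\sqrt{-130 + 2739}}{6} \cdot \frac{1}{52715} = \frac{\sqrt{2609}}{6} \cdot \frac{1}{52715} = \frac{\sqrt{2609}}{316290}$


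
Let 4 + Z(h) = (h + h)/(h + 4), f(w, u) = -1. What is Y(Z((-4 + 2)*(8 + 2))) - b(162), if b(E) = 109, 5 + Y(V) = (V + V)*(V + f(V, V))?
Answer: -213/2 ≈ -106.50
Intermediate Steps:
Z(h) = -4 + 2*h/(4 + h) (Z(h) = -4 + (h + h)/(h + 4) = -4 + (2*h)/(4 + h) = -4 + 2*h/(4 + h))
Y(V) = -5 + 2*V*(-1 + V) (Y(V) = -5 + (V + V)*(V - 1) = -5 + (2*V)*(-1 + V) = -5 + 2*V*(-1 + V))
Y(Z((-4 + 2)*(8 + 2))) - b(162) = (-5 - 4*(-8 - (-4 + 2)*(8 + 2))/(4 + (-4 + 2)*(8 + 2)) + 2*(2*(-8 - (-4 + 2)*(8 + 2))/(4 + (-4 + 2)*(8 + 2)))**2) - 1*109 = (-5 - 4*(-8 - (-2)*10)/(4 - 2*10) + 2*(2*(-8 - (-2)*10)/(4 - 2*10))**2) - 109 = (-5 - 4*(-8 - 1*(-20))/(4 - 20) + 2*(2*(-8 - 1*(-20))/(4 - 20))**2) - 109 = (-5 - 4*(-8 + 20)/(-16) + 2*(2*(-8 + 20)/(-16))**2) - 109 = (-5 - 4*(-1)*12/16 + 2*(2*(-1/16)*12)**2) - 109 = (-5 - 2*(-3/2) + 2*(-3/2)**2) - 109 = (-5 + 3 + 2*(9/4)) - 109 = (-5 + 3 + 9/2) - 109 = 5/2 - 109 = -213/2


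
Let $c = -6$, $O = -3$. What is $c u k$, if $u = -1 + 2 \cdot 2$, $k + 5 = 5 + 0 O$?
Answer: $0$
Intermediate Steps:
$k = 0$ ($k = -5 + \left(5 + 0 \left(-3\right)\right) = -5 + \left(5 + 0\right) = -5 + 5 = 0$)
$u = 3$ ($u = -1 + 4 = 3$)
$c u k = \left(-6\right) 3 \cdot 0 = \left(-18\right) 0 = 0$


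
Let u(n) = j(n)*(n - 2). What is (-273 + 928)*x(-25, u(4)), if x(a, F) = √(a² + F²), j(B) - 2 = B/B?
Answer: 655*√661 ≈ 16840.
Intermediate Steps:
j(B) = 3 (j(B) = 2 + B/B = 2 + 1 = 3)
u(n) = -6 + 3*n (u(n) = 3*(n - 2) = 3*(-2 + n) = -6 + 3*n)
x(a, F) = √(F² + a²)
(-273 + 928)*x(-25, u(4)) = (-273 + 928)*√((-6 + 3*4)² + (-25)²) = 655*√((-6 + 12)² + 625) = 655*√(6² + 625) = 655*√(36 + 625) = 655*√661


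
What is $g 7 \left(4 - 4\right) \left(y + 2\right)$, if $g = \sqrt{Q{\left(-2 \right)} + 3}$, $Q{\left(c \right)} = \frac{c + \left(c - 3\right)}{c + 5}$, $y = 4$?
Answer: $0$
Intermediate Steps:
$Q{\left(c \right)} = \frac{-3 + 2 c}{5 + c}$ ($Q{\left(c \right)} = \frac{c + \left(c - 3\right)}{5 + c} = \frac{c + \left(-3 + c\right)}{5 + c} = \frac{-3 + 2 c}{5 + c}$)
$g = \frac{\sqrt{6}}{3}$ ($g = \sqrt{\frac{-3 + 2 \left(-2\right)}{5 - 2} + 3} = \sqrt{\frac{-3 - 4}{3} + 3} = \sqrt{\frac{1}{3} \left(-7\right) + 3} = \sqrt{- \frac{7}{3} + 3} = \sqrt{\frac{2}{3}} = \frac{\sqrt{6}}{3} \approx 0.8165$)
$g 7 \left(4 - 4\right) \left(y + 2\right) = \frac{\sqrt{6}}{3} \cdot 7 \left(4 - 4\right) \left(4 + 2\right) = \frac{7 \sqrt{6}}{3} \cdot 0 \cdot 6 = \frac{7 \sqrt{6}}{3} \cdot 0 = 0$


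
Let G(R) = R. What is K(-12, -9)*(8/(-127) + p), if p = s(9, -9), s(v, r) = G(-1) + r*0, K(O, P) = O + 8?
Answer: 540/127 ≈ 4.2520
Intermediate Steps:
K(O, P) = 8 + O
s(v, r) = -1 (s(v, r) = -1 + r*0 = -1 + 0 = -1)
p = -1
K(-12, -9)*(8/(-127) + p) = (8 - 12)*(8/(-127) - 1) = -4*(8*(-1/127) - 1) = -4*(-8/127 - 1) = -4*(-135/127) = 540/127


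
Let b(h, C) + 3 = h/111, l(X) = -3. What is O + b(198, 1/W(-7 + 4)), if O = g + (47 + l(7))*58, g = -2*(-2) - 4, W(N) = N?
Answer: 94379/37 ≈ 2550.8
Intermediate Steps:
g = 0 (g = 4 - 4 = 0)
b(h, C) = -3 + h/111
O = 2552 (O = 0 + (47 - 3)*58 = 0 + 44*58 = 0 + 2552 = 2552)
O + b(198, 1/W(-7 + 4)) = 2552 + (-3 + (1/111)*198) = 2552 + (-3 + 66/37) = 2552 - 45/37 = 94379/37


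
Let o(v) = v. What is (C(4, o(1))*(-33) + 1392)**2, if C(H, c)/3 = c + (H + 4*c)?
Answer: 251001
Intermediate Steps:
C(H, c) = 3*H + 15*c (C(H, c) = 3*(c + (H + 4*c)) = 3*(H + 5*c) = 3*H + 15*c)
(C(4, o(1))*(-33) + 1392)**2 = ((3*4 + 15*1)*(-33) + 1392)**2 = ((12 + 15)*(-33) + 1392)**2 = (27*(-33) + 1392)**2 = (-891 + 1392)**2 = 501**2 = 251001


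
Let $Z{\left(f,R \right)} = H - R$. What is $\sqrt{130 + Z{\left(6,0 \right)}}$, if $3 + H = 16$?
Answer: $\sqrt{143} \approx 11.958$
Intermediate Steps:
$H = 13$ ($H = -3 + 16 = 13$)
$Z{\left(f,R \right)} = 13 - R$
$\sqrt{130 + Z{\left(6,0 \right)}} = \sqrt{130 + \left(13 - 0\right)} = \sqrt{130 + \left(13 + 0\right)} = \sqrt{130 + 13} = \sqrt{143}$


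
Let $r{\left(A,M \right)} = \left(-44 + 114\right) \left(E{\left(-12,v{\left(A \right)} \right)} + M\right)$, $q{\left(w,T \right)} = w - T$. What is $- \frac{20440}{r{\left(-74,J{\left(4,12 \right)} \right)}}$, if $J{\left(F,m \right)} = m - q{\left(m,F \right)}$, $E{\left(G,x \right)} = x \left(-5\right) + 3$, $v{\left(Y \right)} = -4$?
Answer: $- \frac{292}{27} \approx -10.815$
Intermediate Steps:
$E{\left(G,x \right)} = 3 - 5 x$ ($E{\left(G,x \right)} = - 5 x + 3 = 3 - 5 x$)
$J{\left(F,m \right)} = F$ ($J{\left(F,m \right)} = m - \left(m - F\right) = m + \left(F - m\right) = F$)
$r{\left(A,M \right)} = 1610 + 70 M$ ($r{\left(A,M \right)} = \left(-44 + 114\right) \left(\left(3 - -20\right) + M\right) = 70 \left(\left(3 + 20\right) + M\right) = 70 \left(23 + M\right) = 1610 + 70 M$)
$- \frac{20440}{r{\left(-74,J{\left(4,12 \right)} \right)}} = - \frac{20440}{1610 + 70 \cdot 4} = - \frac{20440}{1610 + 280} = - \frac{20440}{1890} = \left(-20440\right) \frac{1}{1890} = - \frac{292}{27}$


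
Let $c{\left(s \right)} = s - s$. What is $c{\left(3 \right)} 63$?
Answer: $0$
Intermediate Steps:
$c{\left(s \right)} = 0$
$c{\left(3 \right)} 63 = 0 \cdot 63 = 0$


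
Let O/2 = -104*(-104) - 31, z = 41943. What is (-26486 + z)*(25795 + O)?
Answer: 732120805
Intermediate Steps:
O = 21570 (O = 2*(-104*(-104) - 31) = 2*(10816 - 31) = 2*10785 = 21570)
(-26486 + z)*(25795 + O) = (-26486 + 41943)*(25795 + 21570) = 15457*47365 = 732120805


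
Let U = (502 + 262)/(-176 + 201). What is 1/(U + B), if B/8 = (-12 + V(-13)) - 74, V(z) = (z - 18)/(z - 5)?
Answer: -225/144824 ≈ -0.0015536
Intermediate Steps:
V(z) = (-18 + z)/(-5 + z)
U = 764/25 ≈ 30.560
B = -6068/9 (B = 8*((-12 + (-18 - 13)/(-5 - 13)) - 74) = 8*((-12 - 31/(-18)) - 74) = 8*((-12 - 1/18*(-31)) - 74) = 8*((-12 + 31/18) - 74) = 8*(-185/18 - 74) = 8*(-1517/18) = -6068/9 ≈ -674.22)
1/(U + B) = 1/(764/25 - 6068/9) = 1/(-144824/225) = -225/144824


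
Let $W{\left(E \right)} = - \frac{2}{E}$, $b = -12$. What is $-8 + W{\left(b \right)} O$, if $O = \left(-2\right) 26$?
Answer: $- \frac{50}{3} \approx -16.667$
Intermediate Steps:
$O = -52$
$-8 + W{\left(b \right)} O = -8 + - \frac{2}{-12} \left(-52\right) = -8 + \left(-2\right) \left(- \frac{1}{12}\right) \left(-52\right) = -8 + \frac{1}{6} \left(-52\right) = -8 - \frac{26}{3} = - \frac{50}{3}$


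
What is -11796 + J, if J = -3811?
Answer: -15607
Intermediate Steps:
-11796 + J = -11796 - 3811 = -15607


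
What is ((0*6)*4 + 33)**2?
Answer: 1089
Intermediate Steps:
((0*6)*4 + 33)**2 = (0*4 + 33)**2 = (0 + 33)**2 = 33**2 = 1089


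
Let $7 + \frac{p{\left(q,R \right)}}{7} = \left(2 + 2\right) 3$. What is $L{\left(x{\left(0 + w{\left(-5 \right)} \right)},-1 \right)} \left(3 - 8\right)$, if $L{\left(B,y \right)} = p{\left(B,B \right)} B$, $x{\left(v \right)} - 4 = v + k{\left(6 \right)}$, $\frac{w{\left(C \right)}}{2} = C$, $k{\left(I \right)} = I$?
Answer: $0$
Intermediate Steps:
$w{\left(C \right)} = 2 C$
$p{\left(q,R \right)} = 35$ ($p{\left(q,R \right)} = -49 + 7 \left(2 + 2\right) 3 = -49 + 7 \cdot 4 \cdot 3 = -49 + 7 \cdot 12 = -49 + 84 = 35$)
$x{\left(v \right)} = 10 + v$ ($x{\left(v \right)} = 4 + \left(v + 6\right) = 4 + \left(6 + v\right) = 10 + v$)
$L{\left(B,y \right)} = 35 B$
$L{\left(x{\left(0 + w{\left(-5 \right)} \right)},-1 \right)} \left(3 - 8\right) = 35 \left(10 + \left(0 + 2 \left(-5\right)\right)\right) \left(3 - 8\right) = 35 \left(10 + \left(0 - 10\right)\right) \left(-5\right) = 35 \left(10 - 10\right) \left(-5\right) = 35 \cdot 0 \left(-5\right) = 0 \left(-5\right) = 0$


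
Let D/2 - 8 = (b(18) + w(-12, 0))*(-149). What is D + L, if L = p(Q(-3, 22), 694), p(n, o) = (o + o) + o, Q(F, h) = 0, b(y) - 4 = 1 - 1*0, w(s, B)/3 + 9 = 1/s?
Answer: 17457/2 ≈ 8728.5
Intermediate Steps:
w(s, B) = -27 + 3/s
b(y) = 5 (b(y) = 4 + (1 - 1*0) = 4 + (1 + 0) = 4 + 1 = 5)
p(n, o) = 3*o (p(n, o) = 2*o + o = 3*o)
L = 2082 (L = 3*694 = 2082)
D = 13293/2 (D = 16 + 2*((5 + (-27 + 3/(-12)))*(-149)) = 16 + 2*((5 + (-27 + 3*(-1/12)))*(-149)) = 16 + 2*((5 + (-27 - ¼))*(-149)) = 16 + 2*((5 - 109/4)*(-149)) = 16 + 2*(-89/4*(-149)) = 16 + 2*(13261/4) = 16 + 13261/2 = 13293/2 ≈ 6646.5)
D + L = 13293/2 + 2082 = 17457/2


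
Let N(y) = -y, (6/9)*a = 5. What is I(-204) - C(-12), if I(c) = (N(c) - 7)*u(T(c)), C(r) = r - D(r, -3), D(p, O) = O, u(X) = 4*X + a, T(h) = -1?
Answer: 1397/2 ≈ 698.50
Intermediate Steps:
a = 15/2 (a = (3/2)*5 = 15/2 ≈ 7.5000)
u(X) = 15/2 + 4*X (u(X) = 4*X + 15/2 = 15/2 + 4*X)
C(r) = 3 + r (C(r) = r - 1*(-3) = r + 3 = 3 + r)
I(c) = -49/2 - 7*c/2 (I(c) = (-c - 7)*(15/2 + 4*(-1)) = (-7 - c)*(15/2 - 4) = (-7 - c)*(7/2) = -49/2 - 7*c/2)
I(-204) - C(-12) = (-49/2 - 7/2*(-204)) - (3 - 12) = (-49/2 + 714) - 1*(-9) = 1379/2 + 9 = 1397/2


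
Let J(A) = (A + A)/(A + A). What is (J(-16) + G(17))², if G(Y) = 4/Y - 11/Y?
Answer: 100/289 ≈ 0.34602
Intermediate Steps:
G(Y) = -7/Y
J(A) = 1 (J(A) = (2*A)/((2*A)) = (2*A)*(1/(2*A)) = 1)
(J(-16) + G(17))² = (1 - 7/17)² = (10/17)² = 100/289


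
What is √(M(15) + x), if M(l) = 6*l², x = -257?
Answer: √1093 ≈ 33.061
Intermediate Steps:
√(M(15) + x) = √(6*15² - 257) = √(6*225 - 257) = √(1350 - 257) = √1093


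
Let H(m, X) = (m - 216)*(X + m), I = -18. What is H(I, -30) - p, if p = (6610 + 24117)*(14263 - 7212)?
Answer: -216644845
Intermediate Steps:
H(m, X) = (-216 + m)*(X + m)
p = 216656077 (p = 30727*7051 = 216656077)
H(I, -30) - p = ((-18)² - 216*(-30) - 216*(-18) - 30*(-18)) - 1*216656077 = (324 + 6480 + 3888 + 540) - 216656077 = 11232 - 216656077 = -216644845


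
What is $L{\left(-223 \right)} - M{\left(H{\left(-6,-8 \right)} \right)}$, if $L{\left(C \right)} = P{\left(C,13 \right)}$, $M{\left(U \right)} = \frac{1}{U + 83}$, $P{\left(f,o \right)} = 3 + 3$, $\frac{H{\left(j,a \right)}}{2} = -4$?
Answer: $\frac{449}{75} \approx 5.9867$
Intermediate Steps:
$H{\left(j,a \right)} = -8$ ($H{\left(j,a \right)} = 2 \left(-4\right) = -8$)
$P{\left(f,o \right)} = 6$
$M{\left(U \right)} = \frac{1}{83 + U}$
$L{\left(C \right)} = 6$
$L{\left(-223 \right)} - M{\left(H{\left(-6,-8 \right)} \right)} = 6 - \frac{1}{83 - 8} = 6 - \frac{1}{75} = \frac{449}{75}$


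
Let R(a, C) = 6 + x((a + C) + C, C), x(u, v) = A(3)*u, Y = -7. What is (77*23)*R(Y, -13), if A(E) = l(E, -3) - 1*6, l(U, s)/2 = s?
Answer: 711942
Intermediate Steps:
l(U, s) = 2*s
A(E) = -12 (A(E) = 2*(-3) - 1*6 = -6 - 6 = -12)
x(u, v) = -12*u
R(a, C) = 6 - 24*C - 12*a (R(a, C) = 6 - 12*((a + C) + C) = 6 - 12*((C + a) + C) = 6 - 12*(a + 2*C) = 6 + (-24*C - 12*a) = 6 - 24*C - 12*a)
(77*23)*R(Y, -13) = (77*23)*(6 - 24*(-13) - 12*(-7)) = 1771*(6 + 312 + 84) = 1771*402 = 711942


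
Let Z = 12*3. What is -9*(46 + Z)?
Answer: -738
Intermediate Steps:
Z = 36
-9*(46 + Z) = -9*(46 + 36) = -9*82 = -738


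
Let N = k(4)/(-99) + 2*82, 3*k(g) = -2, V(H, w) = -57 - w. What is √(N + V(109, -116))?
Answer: √2185689/99 ≈ 14.933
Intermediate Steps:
k(g) = -⅔ (k(g) = (⅓)*(-2) = -⅔)
N = 48710/297 (N = -⅔/(-99) + 2*82 = -⅔*(-1/99) + 164 = 2/297 + 164 = 48710/297 ≈ 164.01)
√(N + V(109, -116)) = √(48710/297 + (-57 - 1*(-116))) = √(48710/297 + (-57 + 116)) = √(48710/297 + 59) = √(66233/297) = √2185689/99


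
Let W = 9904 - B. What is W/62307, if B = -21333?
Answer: 31237/62307 ≈ 0.50134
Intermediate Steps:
W = 31237 (W = 9904 - 1*(-21333) = 9904 + 21333 = 31237)
W/62307 = 31237/62307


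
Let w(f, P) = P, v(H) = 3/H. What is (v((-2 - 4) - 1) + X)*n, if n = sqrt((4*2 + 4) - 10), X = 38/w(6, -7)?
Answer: -41*sqrt(2)/7 ≈ -8.2832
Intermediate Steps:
X = -38/7 (X = 38/(-7) = 38*(-1/7) = -38/7 ≈ -5.4286)
n = sqrt(2) (n = sqrt((8 + 4) - 10) = sqrt(12 - 10) = sqrt(2) ≈ 1.4142)
(v((-2 - 4) - 1) + X)*n = (3/((-2 - 4) - 1) - 38/7)*sqrt(2) = (3/(-6 - 1) - 38/7)*sqrt(2) = (3/(-7) - 38/7)*sqrt(2) = (3*(-1/7) - 38/7)*sqrt(2) = (-3/7 - 38/7)*sqrt(2) = -41*sqrt(2)/7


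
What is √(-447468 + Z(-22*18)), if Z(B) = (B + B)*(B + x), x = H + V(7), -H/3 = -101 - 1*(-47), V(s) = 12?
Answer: 2*I*√67911 ≈ 521.19*I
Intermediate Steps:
H = 162 (H = -3*(-101 - 1*(-47)) = -3*(-101 + 47) = -3*(-54) = 162)
x = 174 (x = 162 + 12 = 174)
Z(B) = 2*B*(174 + B) (Z(B) = (B + B)*(B + 174) = (2*B)*(174 + B) = 2*B*(174 + B))
√(-447468 + Z(-22*18)) = √(-447468 + 2*(-22*18)*(174 - 22*18)) = √(-447468 + 2*(-396)*(174 - 396)) = √(-447468 + 2*(-396)*(-222)) = √(-447468 + 175824) = √(-271644) = 2*I*√67911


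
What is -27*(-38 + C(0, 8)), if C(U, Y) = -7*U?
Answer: 1026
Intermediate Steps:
-27*(-38 + C(0, 8)) = -27*(-38 - 7*0) = -27*(-38 + 0) = -27*(-38) = 1026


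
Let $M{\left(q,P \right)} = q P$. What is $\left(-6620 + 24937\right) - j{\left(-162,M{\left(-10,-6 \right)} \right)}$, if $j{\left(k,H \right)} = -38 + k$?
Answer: $18517$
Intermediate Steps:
$M{\left(q,P \right)} = P q$
$\left(-6620 + 24937\right) - j{\left(-162,M{\left(-10,-6 \right)} \right)} = \left(-6620 + 24937\right) - \left(-38 - 162\right) = 18317 - -200 = 18317 + 200 = 18517$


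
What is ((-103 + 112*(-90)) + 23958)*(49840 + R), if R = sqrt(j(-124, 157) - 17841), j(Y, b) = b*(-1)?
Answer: 686546000 + 13775*I*sqrt(17998) ≈ 6.8655e+8 + 1.848e+6*I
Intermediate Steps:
j(Y, b) = -b
R = I*sqrt(17998) (R = sqrt(-1*157 - 17841) = sqrt(-157 - 17841) = sqrt(-17998) = I*sqrt(17998) ≈ 134.16*I)
((-103 + 112*(-90)) + 23958)*(49840 + R) = ((-103 + 112*(-90)) + 23958)*(49840 + I*sqrt(17998)) = ((-103 - 10080) + 23958)*(49840 + I*sqrt(17998)) = (-10183 + 23958)*(49840 + I*sqrt(17998)) = 13775*(49840 + I*sqrt(17998)) = 686546000 + 13775*I*sqrt(17998)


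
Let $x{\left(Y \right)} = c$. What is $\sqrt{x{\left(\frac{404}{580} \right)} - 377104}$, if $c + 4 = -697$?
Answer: $i \sqrt{377805} \approx 614.66 i$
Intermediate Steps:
$c = -701$ ($c = -4 - 697 = -701$)
$x{\left(Y \right)} = -701$
$\sqrt{x{\left(\frac{404}{580} \right)} - 377104} = \sqrt{-701 - 377104} = \sqrt{-377805} = i \sqrt{377805}$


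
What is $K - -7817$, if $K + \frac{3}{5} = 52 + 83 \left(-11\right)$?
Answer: $\frac{34777}{5} \approx 6955.4$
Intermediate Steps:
$K = - \frac{4308}{5}$ ($K = - \frac{3}{5} + \left(52 + 83 \left(-11\right)\right) = - \frac{3}{5} + \left(52 - 913\right) = - \frac{3}{5} - 861 = - \frac{4308}{5} \approx -861.6$)
$K - -7817 = - \frac{4308}{5} - -7817 = - \frac{4308}{5} + 7817 = \frac{34777}{5}$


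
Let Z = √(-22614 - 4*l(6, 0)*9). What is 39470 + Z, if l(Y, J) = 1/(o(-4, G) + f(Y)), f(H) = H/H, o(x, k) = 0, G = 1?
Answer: 39470 + 5*I*√906 ≈ 39470.0 + 150.5*I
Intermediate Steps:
f(H) = 1
l(Y, J) = 1 (l(Y, J) = 1/(0 + 1) = 1/1 = 1)
Z = 5*I*√906 (Z = √(-22614 - 4*1*9) = √(-22614 - 4*9) = √(-22614 - 36) = √(-22650) = 5*I*√906 ≈ 150.5*I)
39470 + Z = 39470 + 5*I*√906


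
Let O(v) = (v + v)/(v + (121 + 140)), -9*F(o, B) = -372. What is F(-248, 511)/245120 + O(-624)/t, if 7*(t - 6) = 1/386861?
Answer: 207163919270293/361434536596320 ≈ 0.57317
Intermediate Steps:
F(o, B) = 124/3 (F(o, B) = -⅑*(-372) = 124/3)
O(v) = 2*v/(261 + v) (O(v) = (2*v)/(v + 261) = (2*v)/(261 + v) = 2*v/(261 + v))
t = 16248163/2708027 (t = 6 + (⅐)/386861 = 6 + (⅐)*(1/386861) = 6 + 1/2708027 = 16248163/2708027 ≈ 6.0000)
F(-248, 511)/245120 + O(-624)/t = (124/3)/245120 + (2*(-624)/(261 - 624))/(16248163/2708027) = (124/3)*(1/245120) + (2*(-624)/(-363))*(2708027/16248163) = 31/183840 + (2*(-624)*(-1/363))*(2708027/16248163) = 31/183840 + (416/121)*(2708027/16248163) = 31/183840 + 1126539232/1966027723 = 207163919270293/361434536596320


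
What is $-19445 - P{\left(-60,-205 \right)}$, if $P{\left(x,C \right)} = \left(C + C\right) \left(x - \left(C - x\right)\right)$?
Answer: $15405$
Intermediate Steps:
$P{\left(x,C \right)} = 2 C \left(- C + 2 x\right)$
$-19445 - P{\left(-60,-205 \right)} = -19445 - 2 \left(-205\right) \left(\left(-1\right) \left(-205\right) + 2 \left(-60\right)\right) = -19445 - 2 \left(-205\right) \left(205 - 120\right) = -19445 - 2 \left(-205\right) 85 = -19445 - -34850 = -19445 + 34850 = 15405$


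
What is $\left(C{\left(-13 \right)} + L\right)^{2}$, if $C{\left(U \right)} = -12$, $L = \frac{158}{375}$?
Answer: $\frac{18852964}{140625} \approx 134.07$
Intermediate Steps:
$L = \frac{158}{375}$ ($L = 158 \cdot \frac{1}{375} = \frac{158}{375} \approx 0.42133$)
$\left(C{\left(-13 \right)} + L\right)^{2} = \left(-12 + \frac{158}{375}\right)^{2} = \left(- \frac{4342}{375}\right)^{2} = \frac{18852964}{140625}$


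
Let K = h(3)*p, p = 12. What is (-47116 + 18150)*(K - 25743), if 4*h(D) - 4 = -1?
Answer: 745411044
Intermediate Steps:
h(D) = ¾ (h(D) = 1 + (¼)*(-1) = 1 - ¼ = ¾)
K = 9 (K = (¾)*12 = 9)
(-47116 + 18150)*(K - 25743) = (-47116 + 18150)*(9 - 25743) = -28966*(-25734) = 745411044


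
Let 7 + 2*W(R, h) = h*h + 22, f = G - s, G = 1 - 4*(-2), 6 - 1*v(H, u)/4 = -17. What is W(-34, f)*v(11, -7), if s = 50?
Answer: 78016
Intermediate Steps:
v(H, u) = 92 (v(H, u) = 24 - 4*(-17) = 24 + 68 = 92)
G = 9 (G = 1 + 8 = 9)
f = -41 (f = 9 - 1*50 = 9 - 50 = -41)
W(R, h) = 15/2 + h²/2 (W(R, h) = -7/2 + (h*h + 22)/2 = -7/2 + (h² + 22)/2 = -7/2 + (22 + h²)/2 = -7/2 + (11 + h²/2) = 15/2 + h²/2)
W(-34, f)*v(11, -7) = (15/2 + (½)*(-41)²)*92 = (15/2 + (½)*1681)*92 = (15/2 + 1681/2)*92 = 848*92 = 78016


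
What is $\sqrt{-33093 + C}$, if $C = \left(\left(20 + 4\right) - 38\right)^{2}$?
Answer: $i \sqrt{32897} \approx 181.38 i$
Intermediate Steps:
$C = 196$ ($C = \left(24 - 38\right)^{2} = \left(-14\right)^{2} = 196$)
$\sqrt{-33093 + C} = \sqrt{-33093 + 196} = \sqrt{-32897} = i \sqrt{32897}$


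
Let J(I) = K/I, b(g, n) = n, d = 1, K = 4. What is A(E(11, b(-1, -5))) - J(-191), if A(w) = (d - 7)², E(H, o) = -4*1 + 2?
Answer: 6880/191 ≈ 36.021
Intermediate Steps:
E(H, o) = -2 (E(H, o) = -4 + 2 = -2)
A(w) = 36 (A(w) = (1 - 7)² = (-6)² = 36)
J(I) = 4/I
A(E(11, b(-1, -5))) - J(-191) = 36 - 4/(-191) = 36 - 4*(-1)/191 = 36 - 1*(-4/191) = 36 + 4/191 = 6880/191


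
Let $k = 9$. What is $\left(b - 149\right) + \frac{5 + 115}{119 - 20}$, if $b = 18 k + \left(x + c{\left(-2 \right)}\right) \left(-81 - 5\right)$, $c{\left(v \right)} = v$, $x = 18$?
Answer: $- \frac{44939}{33} \approx -1361.8$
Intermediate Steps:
$b = -1214$ ($b = 18 \cdot 9 + \left(18 - 2\right) \left(-81 - 5\right) = 162 + 16 \left(-86\right) = 162 - 1376 = -1214$)
$\left(b - 149\right) + \frac{5 + 115}{119 - 20} = \left(-1214 - 149\right) + \frac{5 + 115}{119 - 20} = -1363 + \frac{120}{99} = -1363 + 120 \cdot \frac{1}{99} = -1363 + \frac{40}{33} = - \frac{44939}{33}$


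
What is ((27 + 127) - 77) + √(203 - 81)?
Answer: 77 + √122 ≈ 88.045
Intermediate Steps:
((27 + 127) - 77) + √(203 - 81) = (154 - 77) + √122 = 77 + √122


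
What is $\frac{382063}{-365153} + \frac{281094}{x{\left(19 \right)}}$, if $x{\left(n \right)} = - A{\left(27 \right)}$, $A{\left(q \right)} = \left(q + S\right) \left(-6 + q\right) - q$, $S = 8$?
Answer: $- \frac{17152136331}{43088054} \approx -398.07$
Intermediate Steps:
$A{\left(q \right)} = - q + \left(-6 + q\right) \left(8 + q\right)$ ($A{\left(q \right)} = \left(q + 8\right) \left(-6 + q\right) - q = \left(8 + q\right) \left(-6 + q\right) - q = \left(-6 + q\right) \left(8 + q\right) - q = - q + \left(-6 + q\right) \left(8 + q\right)$)
$x{\left(n \right)} = -708$ ($x{\left(n \right)} = - (-48 + 27 + 27^{2}) = - (-48 + 27 + 729) = \left(-1\right) 708 = -708$)
$\frac{382063}{-365153} + \frac{281094}{x{\left(19 \right)}} = \frac{382063}{-365153} + \frac{281094}{-708} = 382063 \left(- \frac{1}{365153}\right) + 281094 \left(- \frac{1}{708}\right) = - \frac{382063}{365153} - \frac{46849}{118} = - \frac{17152136331}{43088054}$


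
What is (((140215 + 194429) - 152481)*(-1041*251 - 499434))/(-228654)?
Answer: 15397327575/25406 ≈ 6.0605e+5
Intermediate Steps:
(((140215 + 194429) - 152481)*(-1041*251 - 499434))/(-228654) = ((334644 - 152481)*(-261291 - 499434))*(-1/228654) = (182163*(-760725))*(-1/228654) = -138575948175*(-1/228654) = 15397327575/25406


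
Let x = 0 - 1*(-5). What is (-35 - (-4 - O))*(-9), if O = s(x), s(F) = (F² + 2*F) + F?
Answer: -81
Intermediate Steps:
x = 5 (x = 0 + 5 = 5)
s(F) = F² + 3*F
O = 40 (O = 5*(3 + 5) = 5*8 = 40)
(-35 - (-4 - O))*(-9) = (-35 - (-4 - 1*40))*(-9) = (-35 - (-4 - 40))*(-9) = (-35 - 1*(-44))*(-9) = (-35 + 44)*(-9) = 9*(-9) = -81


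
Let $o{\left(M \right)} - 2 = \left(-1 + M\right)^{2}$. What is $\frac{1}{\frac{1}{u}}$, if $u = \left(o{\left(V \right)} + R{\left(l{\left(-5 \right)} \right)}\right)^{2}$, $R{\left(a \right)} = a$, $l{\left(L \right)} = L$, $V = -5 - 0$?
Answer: $1089$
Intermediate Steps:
$V = -5$ ($V = -5 + 0 = -5$)
$o{\left(M \right)} = 2 + \left(-1 + M\right)^{2}$
$u = 1089$ ($u = \left(\left(2 + \left(-1 - 5\right)^{2}\right) - 5\right)^{2} = \left(\left(2 + \left(-6\right)^{2}\right) - 5\right)^{2} = \left(\left(2 + 36\right) - 5\right)^{2} = \left(38 - 5\right)^{2} = 33^{2} = 1089$)
$\frac{1}{\frac{1}{u}} = \frac{1}{\frac{1}{1089}} = 1089$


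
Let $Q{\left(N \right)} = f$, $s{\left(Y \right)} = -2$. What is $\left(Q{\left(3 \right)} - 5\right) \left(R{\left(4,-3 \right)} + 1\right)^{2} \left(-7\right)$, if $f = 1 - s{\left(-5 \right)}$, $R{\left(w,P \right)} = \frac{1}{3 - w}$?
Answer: $0$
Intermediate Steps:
$f = 3$ ($f = 1 - -2 = 1 + 2 = 3$)
$Q{\left(N \right)} = 3$
$\left(Q{\left(3 \right)} - 5\right) \left(R{\left(4,-3 \right)} + 1\right)^{2} \left(-7\right) = \left(3 - 5\right) \left(- \frac{1}{-3 + 4} + 1\right)^{2} \left(-7\right) = - 2 \left(- 1^{-1} + 1\right)^{2} \left(-7\right) = - 2 \left(\left(-1\right) 1 + 1\right)^{2} \left(-7\right) = - 2 \left(-1 + 1\right)^{2} \left(-7\right) = - 2 \cdot 0^{2} \left(-7\right) = \left(-2\right) 0 \left(-7\right) = 0 \left(-7\right) = 0$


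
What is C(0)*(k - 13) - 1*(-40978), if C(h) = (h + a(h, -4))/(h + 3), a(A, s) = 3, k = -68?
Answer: 40897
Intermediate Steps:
C(h) = 1 (C(h) = (h + 3)/(h + 3) = (3 + h)/(3 + h) = 1)
C(0)*(k - 13) - 1*(-40978) = 1*(-68 - 13) - 1*(-40978) = 1*(-81) + 40978 = -81 + 40978 = 40897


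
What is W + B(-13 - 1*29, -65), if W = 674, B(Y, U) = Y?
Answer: 632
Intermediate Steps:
W + B(-13 - 1*29, -65) = 674 + (-13 - 1*29) = 674 + (-13 - 29) = 674 - 42 = 632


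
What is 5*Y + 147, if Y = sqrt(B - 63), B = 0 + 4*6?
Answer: 147 + 5*I*sqrt(39) ≈ 147.0 + 31.225*I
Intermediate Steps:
B = 24 (B = 0 + 24 = 24)
Y = I*sqrt(39) (Y = sqrt(24 - 63) = sqrt(-39) = I*sqrt(39) ≈ 6.245*I)
5*Y + 147 = 5*(I*sqrt(39)) + 147 = 5*I*sqrt(39) + 147 = 147 + 5*I*sqrt(39)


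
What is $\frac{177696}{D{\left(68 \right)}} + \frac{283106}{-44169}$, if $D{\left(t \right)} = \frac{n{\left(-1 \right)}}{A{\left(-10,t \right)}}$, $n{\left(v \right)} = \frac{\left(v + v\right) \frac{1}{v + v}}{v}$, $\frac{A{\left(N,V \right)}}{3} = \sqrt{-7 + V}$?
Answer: $- \frac{283106}{44169} - 533088 \sqrt{61} \approx -4.1636 \cdot 10^{6}$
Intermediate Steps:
$A{\left(N,V \right)} = 3 \sqrt{-7 + V}$
$n{\left(v \right)} = \frac{1}{v}$ ($n{\left(v \right)} = \frac{2 v \frac{1}{2 v}}{v} = 1 \frac{1}{v} = \frac{1}{v}$)
$D{\left(t \right)} = - \frac{1}{3 \sqrt{-7 + t}}$ ($D{\left(t \right)} = \frac{1}{\left(-1\right) 3 \sqrt{-7 + t}} = - \frac{1}{3 \sqrt{-7 + t}}$)
$\frac{177696}{D{\left(68 \right)}} + \frac{283106}{-44169} = \frac{177696}{\left(- \frac{1}{3}\right) \frac{1}{\sqrt{-7 + 68}}} + \frac{283106}{-44169} = \frac{177696}{\left(- \frac{1}{3}\right) \frac{1}{\sqrt{61}}} + 283106 \left(- \frac{1}{44169}\right) = \frac{177696}{\left(- \frac{1}{3}\right) \frac{\sqrt{61}}{61}} - \frac{283106}{44169} = \frac{177696}{\left(- \frac{1}{183}\right) \sqrt{61}} - \frac{283106}{44169} = 177696 \left(- 3 \sqrt{61}\right) - \frac{283106}{44169} = - 533088 \sqrt{61} - \frac{283106}{44169} = - \frac{283106}{44169} - 533088 \sqrt{61}$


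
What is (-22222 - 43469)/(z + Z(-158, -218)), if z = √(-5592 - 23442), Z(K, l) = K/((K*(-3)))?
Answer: 197073/261307 + 1773657*I*√3226/261307 ≈ 0.75418 + 385.52*I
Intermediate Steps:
Z(K, l) = -⅓ (Z(K, l) = K/((-3*K)) = K*(-1/(3*K)) = -⅓)
z = 3*I*√3226 (z = √(-29034) = 3*I*√3226 ≈ 170.39*I)
(-22222 - 43469)/(z + Z(-158, -218)) = (-22222 - 43469)/(3*I*√3226 - ⅓) = -65691/(-⅓ + 3*I*√3226)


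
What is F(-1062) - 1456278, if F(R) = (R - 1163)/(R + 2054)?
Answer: -1444630001/992 ≈ -1.4563e+6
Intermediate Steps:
F(R) = (-1163 + R)/(2054 + R)
F(-1062) - 1456278 = (-1163 - 1062)/(2054 - 1062) - 1456278 = -2225/992 - 1456278 = -1444630001/992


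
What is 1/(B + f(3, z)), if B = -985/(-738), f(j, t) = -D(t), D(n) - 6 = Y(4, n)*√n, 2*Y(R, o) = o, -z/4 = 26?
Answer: -2540934/153174461353 - 56642976*I*√26/153174461353 ≈ -1.6588e-5 - 0.0018856*I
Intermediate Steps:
z = -104 (z = -4*26 = -104)
Y(R, o) = o/2
D(n) = 6 + n^(3/2)/2 (D(n) = 6 + (n/2)*√n = 6 + n^(3/2)/2)
f(j, t) = -6 - t^(3/2)/2 (f(j, t) = -(6 + t^(3/2)/2) = -6 - t^(3/2)/2)
B = 985/738 (B = -985*(-1/738) = 985/738 ≈ 1.3347)
1/(B + f(3, z)) = 1/(985/738 + (-6 - (-104)*I*√26)) = 1/(985/738 + (-6 + 104*I*√26)) = 1/(-3443/738 + 104*I*√26)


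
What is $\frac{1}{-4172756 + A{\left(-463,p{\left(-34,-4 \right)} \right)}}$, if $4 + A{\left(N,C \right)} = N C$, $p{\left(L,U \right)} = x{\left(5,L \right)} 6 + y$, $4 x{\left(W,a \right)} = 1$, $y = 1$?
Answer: $- \frac{2}{8347835} \approx -2.3958 \cdot 10^{-7}$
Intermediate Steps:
$x{\left(W,a \right)} = \frac{1}{4}$ ($x{\left(W,a \right)} = \frac{1}{4} \cdot 1 = \frac{1}{4}$)
$p{\left(L,U \right)} = \frac{5}{2}$ ($p{\left(L,U \right)} = \frac{1}{4} \cdot 6 + 1 = \frac{3}{2} + 1 = \frac{5}{2}$)
$A{\left(N,C \right)} = -4 + C N$ ($A{\left(N,C \right)} = -4 + N C = -4 + C N$)
$\frac{1}{-4172756 + A{\left(-463,p{\left(-34,-4 \right)} \right)}} = \frac{1}{-4172756 + \left(-4 + \frac{5}{2} \left(-463\right)\right)} = \frac{1}{-4172756 - \frac{2323}{2}} = \frac{1}{- \frac{8347835}{2}} = - \frac{2}{8347835}$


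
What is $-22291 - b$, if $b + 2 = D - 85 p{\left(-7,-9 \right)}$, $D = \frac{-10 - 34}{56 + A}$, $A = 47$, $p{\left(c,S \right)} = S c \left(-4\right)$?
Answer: $- \frac{4501983}{103} \approx -43709.0$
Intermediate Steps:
$p{\left(c,S \right)} = - 4 S c$
$D = - \frac{44}{103}$ ($D = \frac{-10 - 34}{56 + 47} = - \frac{44}{103} \approx -0.42718$)
$b = \frac{2206010}{103}$ ($b = -2 - \left(\frac{44}{103} + 85 \left(\left(-4\right) \left(-9\right) \left(-7\right)\right)\right) = -2 - - \frac{2206216}{103} = -2 + \left(- \frac{44}{103} + 21420\right) = -2 + \frac{2206216}{103} = \frac{2206010}{103} \approx 21418.0$)
$-22291 - b = -22291 - \frac{2206010}{103} = - \frac{4501983}{103}$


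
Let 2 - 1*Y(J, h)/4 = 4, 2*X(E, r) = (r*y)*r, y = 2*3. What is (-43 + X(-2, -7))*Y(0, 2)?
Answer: -832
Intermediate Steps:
y = 6
X(E, r) = 3*r**2 (X(E, r) = ((r*6)*r)/2 = ((6*r)*r)/2 = (6*r**2)/2 = 3*r**2)
Y(J, h) = -8 (Y(J, h) = 8 - 4*4 = 8 - 16 = -8)
(-43 + X(-2, -7))*Y(0, 2) = (-43 + 3*(-7)**2)*(-8) = (-43 + 3*49)*(-8) = (-43 + 147)*(-8) = 104*(-8) = -832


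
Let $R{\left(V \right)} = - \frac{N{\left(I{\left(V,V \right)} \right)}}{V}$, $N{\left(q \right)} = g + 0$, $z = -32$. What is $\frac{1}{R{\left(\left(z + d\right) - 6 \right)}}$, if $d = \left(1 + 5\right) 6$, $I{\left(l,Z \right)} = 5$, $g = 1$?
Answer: $2$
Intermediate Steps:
$N{\left(q \right)} = 1$ ($N{\left(q \right)} = 1 + 0 = 1$)
$d = 36$ ($d = 6 \cdot 6 = 36$)
$R{\left(V \right)} = - \frac{1}{V}$
$\frac{1}{R{\left(\left(z + d\right) - 6 \right)}} = \frac{1}{\left(-1\right) \frac{1}{\left(-32 + 36\right) - 6}} = \frac{1}{\left(-1\right) \frac{1}{4 - 6}} = \frac{1}{\left(-1\right) \frac{1}{-2}} = \frac{1}{\left(-1\right) \left(- \frac{1}{2}\right)} = \frac{1}{\frac{1}{2}} = 2$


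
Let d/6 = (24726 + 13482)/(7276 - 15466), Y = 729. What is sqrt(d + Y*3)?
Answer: sqrt(446968795)/455 ≈ 46.465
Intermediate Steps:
d = -12736/455 (d = 6*((24726 + 13482)/(7276 - 15466)) = 6*(38208/(-8190)) = 6*(38208*(-1/8190)) = 6*(-6368/1365) = -12736/455 ≈ -27.991)
sqrt(d + Y*3) = sqrt(-12736/455 + 729*3) = sqrt(-12736/455 + 2187) = sqrt(982349/455) = sqrt(446968795)/455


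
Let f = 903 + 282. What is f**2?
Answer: 1404225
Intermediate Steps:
f = 1185
f**2 = 1185**2 = 1404225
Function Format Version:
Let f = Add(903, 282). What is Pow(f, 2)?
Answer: 1404225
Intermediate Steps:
f = 1185
Pow(f, 2) = Pow(1185, 2) = 1404225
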